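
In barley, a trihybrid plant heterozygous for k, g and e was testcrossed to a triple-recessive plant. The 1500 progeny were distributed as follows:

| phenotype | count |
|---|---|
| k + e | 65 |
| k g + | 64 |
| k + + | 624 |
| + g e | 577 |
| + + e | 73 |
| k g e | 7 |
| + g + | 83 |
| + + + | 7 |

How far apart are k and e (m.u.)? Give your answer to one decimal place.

The two most frequent reciprocal classes, k + + and + g e, are the parental types, so the F1 was k + + / + g e.
The two rarest classes, + + + and k g e, are the double crossovers. Comparing them with the parentals, only the k allele has switched, so k is the middle locus and the order is g – k – e.
Crossovers in the k–e interval produce the single-crossover classes k + e and + g + (65 + 83 = 148) plus the double crossovers (14).
RF(k–e) = (148 + 14) / 1500 = 162/1500 = 0.1080 → 10.8 m.u.

10.8 m.u.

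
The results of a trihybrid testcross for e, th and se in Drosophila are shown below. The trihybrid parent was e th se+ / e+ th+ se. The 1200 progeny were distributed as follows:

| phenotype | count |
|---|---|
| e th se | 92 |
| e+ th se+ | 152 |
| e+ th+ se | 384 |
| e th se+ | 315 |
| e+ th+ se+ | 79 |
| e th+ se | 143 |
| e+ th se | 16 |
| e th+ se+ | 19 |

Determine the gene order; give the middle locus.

The two rarest classes, e th+ se+ and e+ th se, are the double crossovers. Comparing them with the parentals, only the th allele has switched, so th is the middle locus and the order is se – th – e.

th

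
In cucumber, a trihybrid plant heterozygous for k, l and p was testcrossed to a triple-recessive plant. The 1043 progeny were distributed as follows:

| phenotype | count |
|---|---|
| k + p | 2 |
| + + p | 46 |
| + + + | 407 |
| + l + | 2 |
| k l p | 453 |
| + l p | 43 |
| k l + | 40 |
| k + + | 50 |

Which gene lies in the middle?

The two most frequent reciprocal classes, + + + and k l p, are the parental types, so the F1 was + + + / k l p.
The two rarest classes, + l + and k + p, are the double crossovers. Comparing them with the parentals, only the l allele has switched, so l is the middle locus and the order is k – l – p.

l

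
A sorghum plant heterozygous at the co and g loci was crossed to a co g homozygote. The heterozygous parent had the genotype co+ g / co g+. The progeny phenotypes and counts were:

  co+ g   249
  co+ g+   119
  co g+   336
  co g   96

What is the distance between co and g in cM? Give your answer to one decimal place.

The recombinant classes are co+ g+ and co g: 119 + 96 = 215.
Recombination frequency = 215/800 = 0.2687 ≈ 26.9%, i.e. 26.9 cM.

26.9 cM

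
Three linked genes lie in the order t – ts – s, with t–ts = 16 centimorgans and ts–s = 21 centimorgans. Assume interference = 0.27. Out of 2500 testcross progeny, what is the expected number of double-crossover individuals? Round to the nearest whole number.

Map distances give recombination frequencies of 0.160 and 0.210 for the two intervals.
With interference 0.27 (so coincidence = 0.73), expected double-crossover frequency = 0.160 × 0.210 × 0.73 = 0.02453.
Expected number = 0.02453 × 2500 = 61.32 ≈ 61.

61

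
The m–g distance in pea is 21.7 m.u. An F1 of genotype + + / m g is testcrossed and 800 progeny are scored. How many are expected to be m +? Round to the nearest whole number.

87

A map distance of 21.7 m.u. corresponds to a recombination frequency of 0.217.
The F1 is + + / m g, so m + is a recombinant gamete class with expected frequency r/2 = 0.217/2 = 0.1085.
Expected number = 0.1085 × 800 = 86.80 ≈ 87.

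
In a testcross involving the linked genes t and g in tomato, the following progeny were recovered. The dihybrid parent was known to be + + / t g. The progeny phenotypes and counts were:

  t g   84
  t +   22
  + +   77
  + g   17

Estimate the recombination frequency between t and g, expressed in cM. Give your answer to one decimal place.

The recombinant classes are + g and t +: 17 + 22 = 39.
Recombination frequency = 39/200 = 0.1950 ≈ 19.5%, i.e. 19.5 cM.

19.5 cM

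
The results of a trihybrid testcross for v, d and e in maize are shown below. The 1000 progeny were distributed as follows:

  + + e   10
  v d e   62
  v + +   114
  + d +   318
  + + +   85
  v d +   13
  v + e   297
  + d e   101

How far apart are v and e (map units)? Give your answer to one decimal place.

The two most frequent reciprocal classes, v + e and + d +, are the parental types, so the F1 was v + e / + d +.
The two rarest classes, + + e and v d +, are the double crossovers. Comparing them with the parentals, only the v allele has switched, so v is the middle locus and the order is e – v – d.
Crossovers in the e–v interval produce the single-crossover classes v + + and + d e (114 + 101 = 215) plus the double crossovers (23).
RF(e–v) = (215 + 23) / 1000 = 238/1000 = 0.2380 → 23.8 map units.

23.8 map units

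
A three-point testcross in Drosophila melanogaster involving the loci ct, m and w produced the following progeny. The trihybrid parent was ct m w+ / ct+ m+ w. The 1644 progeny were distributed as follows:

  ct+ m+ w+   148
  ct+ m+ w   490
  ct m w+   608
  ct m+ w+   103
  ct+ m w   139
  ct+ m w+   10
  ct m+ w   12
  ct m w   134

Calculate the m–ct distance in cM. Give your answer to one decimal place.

The two rarest classes, ct+ m w+ and ct m+ w, are the double crossovers. Comparing them with the parentals, only the ct allele has switched, so ct is the middle locus and the order is w – ct – m.
Crossovers in the ct–m interval produce the single-crossover classes ct m+ w+ and ct+ m w (103 + 139 = 242) plus the double crossovers (22).
RF(ct–m) = (242 + 22) / 1644 = 264/1644 = 0.1606 → 16.1 cM.

16.1 cM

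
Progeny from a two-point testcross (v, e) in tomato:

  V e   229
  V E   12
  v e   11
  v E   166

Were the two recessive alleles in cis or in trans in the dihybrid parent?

The two most frequent classes are V e (229) and v E (166); these are the parental (non-recombinant) types.
So the F1 carried V e on one chromosome and v E on the other — the recessive alleles are on opposite chromosomes (trans / repulsion).

trans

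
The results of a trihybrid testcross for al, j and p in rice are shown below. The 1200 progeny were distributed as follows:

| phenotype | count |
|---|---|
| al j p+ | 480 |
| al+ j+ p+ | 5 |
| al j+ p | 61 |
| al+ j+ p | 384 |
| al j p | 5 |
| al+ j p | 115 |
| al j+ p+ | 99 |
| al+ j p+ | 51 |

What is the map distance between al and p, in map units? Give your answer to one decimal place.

The two most frequent reciprocal classes, al j p+ and al+ j+ p, are the parental types, so the F1 was al j p+ / al+ j+ p.
The two rarest classes, al j p and al+ j+ p+, are the double crossovers. Comparing them with the parentals, only the p allele has switched, so p is the middle locus and the order is al – p – j.
Crossovers in the al–p interval produce the single-crossover classes al+ j p+ and al j+ p (51 + 61 = 112) plus the double crossovers (10).
RF(al–p) = (112 + 10) / 1200 = 122/1200 = 0.1017 → 10.2 map units.

10.2 map units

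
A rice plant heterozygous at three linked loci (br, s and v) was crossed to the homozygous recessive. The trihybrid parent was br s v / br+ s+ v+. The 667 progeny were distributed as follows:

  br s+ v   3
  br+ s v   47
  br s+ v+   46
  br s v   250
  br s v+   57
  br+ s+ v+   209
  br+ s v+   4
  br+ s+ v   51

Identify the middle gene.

The two rarest classes, br s+ v and br+ s v+, are the double crossovers. Comparing them with the parentals, only the s allele has switched, so s is the middle locus and the order is v – s – br.

s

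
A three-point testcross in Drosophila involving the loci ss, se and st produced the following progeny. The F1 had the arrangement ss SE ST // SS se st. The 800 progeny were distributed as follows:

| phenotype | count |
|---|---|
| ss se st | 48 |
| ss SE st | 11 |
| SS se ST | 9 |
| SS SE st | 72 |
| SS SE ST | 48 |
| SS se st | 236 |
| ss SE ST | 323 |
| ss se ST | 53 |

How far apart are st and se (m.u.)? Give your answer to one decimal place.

18.1 m.u.

The two rarest classes, ss SE st and SS se ST, are the double crossovers. Comparing them with the parentals, only the st allele has switched, so st is the middle locus and the order is ss – st – se.
Crossovers in the st–se interval produce the single-crossover classes ss se ST and SS SE st (53 + 72 = 125) plus the double crossovers (20).
RF(st–se) = (125 + 20) / 800 = 145/800 = 0.1812 → 18.1 m.u.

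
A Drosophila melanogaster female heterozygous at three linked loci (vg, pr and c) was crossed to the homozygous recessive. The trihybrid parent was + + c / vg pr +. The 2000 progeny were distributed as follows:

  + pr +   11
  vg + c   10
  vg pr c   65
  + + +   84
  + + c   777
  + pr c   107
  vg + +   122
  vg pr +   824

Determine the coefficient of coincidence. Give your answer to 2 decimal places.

0.99

The two rarest classes, vg + c and + pr +, are the double crossovers. Comparing them with the parentals, only the vg allele has switched, so vg is the middle locus and the order is c – vg – pr.
c–vg: (149 + 21)/2000 = 0.0850; vg–pr: (229 + 21)/2000 = 0.1250.
Expected DCO frequency = 0.0850 × 0.1250 ≈ 0.01063; observed = 21/2000 ≈ 0.01050.
Coefficient of coincidence = 0.01050/0.01063 ≈ 0.99.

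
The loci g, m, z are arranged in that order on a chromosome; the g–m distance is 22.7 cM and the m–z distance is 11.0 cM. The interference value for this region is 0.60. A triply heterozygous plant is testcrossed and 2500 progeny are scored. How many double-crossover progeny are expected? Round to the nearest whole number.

Map distances give recombination frequencies of 0.227 and 0.110 for the two intervals.
With interference 0.60 (so coincidence = 0.40), expected double-crossover frequency = 0.227 × 0.110 × 0.40 = 0.00999.
Expected number = 0.00999 × 2500 = 24.97 ≈ 25.

25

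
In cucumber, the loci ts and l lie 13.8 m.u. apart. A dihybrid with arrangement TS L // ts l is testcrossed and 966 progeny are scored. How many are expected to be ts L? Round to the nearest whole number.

A map distance of 13.8 m.u. corresponds to a recombination frequency of 0.138.
The F1 is TS L / ts l, so ts L is a recombinant gamete class with expected frequency r/2 = 0.138/2 = 0.0690.
Expected number = 0.0690 × 966 = 66.65 ≈ 67.

67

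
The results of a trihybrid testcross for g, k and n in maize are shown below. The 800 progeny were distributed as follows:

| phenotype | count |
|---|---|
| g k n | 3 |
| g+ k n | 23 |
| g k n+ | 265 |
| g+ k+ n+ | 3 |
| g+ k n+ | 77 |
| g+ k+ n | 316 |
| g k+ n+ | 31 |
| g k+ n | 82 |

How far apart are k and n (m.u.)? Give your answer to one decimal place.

7.5 m.u.

The two most frequent reciprocal classes, g k n+ and g+ k+ n, are the parental types, so the F1 was g k n+ / g+ k+ n.
The two rarest classes, g k n and g+ k+ n+, are the double crossovers. Comparing them with the parentals, only the n allele has switched, so n is the middle locus and the order is g – n – k.
Crossovers in the n–k interval produce the single-crossover classes g k+ n+ and g+ k n (31 + 23 = 54) plus the double crossovers (6).
RF(n–k) = (54 + 6) / 800 = 60/800 = 0.0750 → 7.5 m.u.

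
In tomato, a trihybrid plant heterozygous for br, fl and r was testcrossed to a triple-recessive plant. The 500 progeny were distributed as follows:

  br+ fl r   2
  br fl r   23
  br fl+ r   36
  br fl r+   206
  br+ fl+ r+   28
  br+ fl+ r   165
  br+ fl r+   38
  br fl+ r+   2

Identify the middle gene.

The two most frequent reciprocal classes, br fl r+ and br+ fl+ r, are the parental types, so the F1 was br fl r+ / br+ fl+ r.
The two rarest classes, br fl+ r+ and br+ fl r, are the double crossovers. Comparing them with the parentals, only the fl allele has switched, so fl is the middle locus and the order is br – fl – r.

fl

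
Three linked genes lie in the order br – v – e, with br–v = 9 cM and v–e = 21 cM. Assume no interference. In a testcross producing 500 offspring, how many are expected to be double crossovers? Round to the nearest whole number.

Map distances give recombination frequencies of 0.090 and 0.210 for the two intervals.
With no interference, expected double-crossover frequency = 0.090 × 0.210 = 0.01890.
Expected number = 0.01890 × 500 = 9.45 ≈ 9.

9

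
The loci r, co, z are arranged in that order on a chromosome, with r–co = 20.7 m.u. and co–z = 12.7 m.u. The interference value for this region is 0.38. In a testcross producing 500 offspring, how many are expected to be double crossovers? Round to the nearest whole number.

8

Map distances give recombination frequencies of 0.207 and 0.127 for the two intervals.
With interference 0.38 (so coincidence = 0.62), expected double-crossover frequency = 0.207 × 0.127 × 0.62 = 0.01630.
Expected number = 0.01630 × 500 = 8.15 ≈ 8.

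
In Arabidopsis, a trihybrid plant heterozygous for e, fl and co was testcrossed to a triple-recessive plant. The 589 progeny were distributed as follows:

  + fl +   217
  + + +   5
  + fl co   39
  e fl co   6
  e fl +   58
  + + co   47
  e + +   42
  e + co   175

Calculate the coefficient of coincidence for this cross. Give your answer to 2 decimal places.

0.61

The two most frequent reciprocal classes, e + co and + fl +, are the parental types, so the F1 was e + co / + fl +.
The two rarest classes, e fl co and + + +, are the double crossovers. Comparing them with the parentals, only the fl allele has switched, so fl is the middle locus and the order is e – fl – co.
e–fl: (105 + 11)/589 = 0.1969; fl–co: (81 + 11)/589 = 0.1562.
Expected DCO frequency = 0.1969 × 0.1562 ≈ 0.03076; observed = 11/589 ≈ 0.01868.
Coefficient of coincidence = 0.01868/0.03076 ≈ 0.61.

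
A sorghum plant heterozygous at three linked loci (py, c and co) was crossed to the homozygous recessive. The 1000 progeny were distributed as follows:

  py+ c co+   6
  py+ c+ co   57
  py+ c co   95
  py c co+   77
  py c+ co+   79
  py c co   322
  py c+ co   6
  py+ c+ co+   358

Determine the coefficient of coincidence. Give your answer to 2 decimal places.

0.44

The two most frequent reciprocal classes, py c co and py+ c+ co+, are the parental types, so the F1 was py c co / py+ c+ co+.
The two rarest classes, py c+ co and py+ c co+, are the double crossovers. Comparing them with the parentals, only the c allele has switched, so c is the middle locus and the order is py – c – co.
py–c: (174 + 12)/1000 = 0.1860; c–co: (134 + 12)/1000 = 0.1460.
Expected DCO frequency = 0.1860 × 0.1460 ≈ 0.02716; observed = 12/1000 ≈ 0.01200.
Coefficient of coincidence = 0.01200/0.02716 ≈ 0.44.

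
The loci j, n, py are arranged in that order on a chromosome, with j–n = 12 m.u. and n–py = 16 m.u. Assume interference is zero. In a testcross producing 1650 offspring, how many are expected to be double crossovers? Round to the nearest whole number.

32

Map distances give recombination frequencies of 0.120 and 0.160 for the two intervals.
With no interference, expected double-crossover frequency = 0.120 × 0.160 = 0.01920.
Expected number = 0.01920 × 1650 = 31.68 ≈ 32.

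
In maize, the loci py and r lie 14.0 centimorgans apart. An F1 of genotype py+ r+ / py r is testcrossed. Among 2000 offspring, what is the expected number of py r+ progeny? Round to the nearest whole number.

A map distance of 14.0 centimorgans corresponds to a recombination frequency of 0.140.
The F1 is py+ r+ / py r, so py r+ is a recombinant gamete class with expected frequency r/2 = 0.140/2 = 0.0700.
Expected number = 0.0700 × 2000 = 140.00 ≈ 140.

140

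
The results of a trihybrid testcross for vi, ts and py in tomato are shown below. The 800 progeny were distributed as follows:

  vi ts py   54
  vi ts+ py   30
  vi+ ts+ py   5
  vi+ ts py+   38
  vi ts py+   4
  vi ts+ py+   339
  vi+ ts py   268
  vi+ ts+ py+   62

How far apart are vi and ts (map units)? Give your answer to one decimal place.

15.6 map units

The two most frequent reciprocal classes, vi+ ts py and vi ts+ py+, are the parental types, so the F1 was vi+ ts py / vi ts+ py+.
The two rarest classes, vi+ ts+ py and vi ts py+, are the double crossovers. Comparing them with the parentals, only the ts allele has switched, so ts is the middle locus and the order is vi – ts – py.
Crossovers in the vi–ts interval produce the single-crossover classes vi ts py and vi+ ts+ py+ (54 + 62 = 116) plus the double crossovers (9).
RF(vi–ts) = (116 + 9) / 800 = 125/800 = 0.1562 → 15.6 map units.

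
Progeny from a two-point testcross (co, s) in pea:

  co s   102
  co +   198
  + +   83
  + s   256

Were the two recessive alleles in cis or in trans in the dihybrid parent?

The two most frequent classes are + s (256) and co + (198); these are the parental (non-recombinant) types.
So the F1 carried + s on one chromosome and co + on the other — the recessive alleles are on opposite chromosomes (trans / repulsion).

trans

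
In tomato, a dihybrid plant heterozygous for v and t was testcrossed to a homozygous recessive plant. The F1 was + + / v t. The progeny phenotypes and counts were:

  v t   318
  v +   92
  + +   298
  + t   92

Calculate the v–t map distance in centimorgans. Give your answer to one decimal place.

The recombinant classes are + t and v +: 92 + 92 = 184.
Recombination frequency = 184/800 = 0.2300 ≈ 23.0%, i.e. 23.0 centimorgans.

23.0 centimorgans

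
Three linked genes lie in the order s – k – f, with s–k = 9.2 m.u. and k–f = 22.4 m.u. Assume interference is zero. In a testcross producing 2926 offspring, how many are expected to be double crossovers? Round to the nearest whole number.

60

Map distances give recombination frequencies of 0.092 and 0.224 for the two intervals.
With no interference, expected double-crossover frequency = 0.092 × 0.224 = 0.02061.
Expected number = 0.02061 × 2926 = 60.30 ≈ 60.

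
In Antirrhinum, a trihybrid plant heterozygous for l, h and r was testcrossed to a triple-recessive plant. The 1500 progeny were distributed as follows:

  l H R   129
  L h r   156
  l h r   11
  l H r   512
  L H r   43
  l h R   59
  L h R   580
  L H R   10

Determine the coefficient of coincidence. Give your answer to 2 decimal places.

0.84

The two most frequent reciprocal classes, l H r and L h R, are the parental types, so the F1 was l H r / L h R.
The two rarest classes, l h r and L H R, are the double crossovers. Comparing them with the parentals, only the h allele has switched, so h is the middle locus and the order is r – h – l.
r–h: (285 + 21)/1500 = 0.2040; h–l: (102 + 21)/1500 = 0.0820.
Expected DCO frequency = 0.2040 × 0.0820 ≈ 0.01673; observed = 21/1500 ≈ 0.01400.
Coefficient of coincidence = 0.01400/0.01673 ≈ 0.84.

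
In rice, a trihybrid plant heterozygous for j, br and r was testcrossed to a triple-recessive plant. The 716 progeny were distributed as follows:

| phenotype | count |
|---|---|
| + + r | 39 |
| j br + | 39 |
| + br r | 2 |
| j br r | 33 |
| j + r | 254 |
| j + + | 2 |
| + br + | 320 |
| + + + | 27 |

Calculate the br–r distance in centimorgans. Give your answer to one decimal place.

8.9 centimorgans

The two most frequent reciprocal classes, + br + and j + r, are the parental types, so the F1 was + br + / j + r.
The two rarest classes, + br r and j + +, are the double crossovers. Comparing them with the parentals, only the r allele has switched, so r is the middle locus and the order is j – r – br.
Crossovers in the r–br interval produce the single-crossover classes + + + and j br r (27 + 33 = 60) plus the double crossovers (4).
RF(r–br) = (60 + 4) / 716 = 64/716 = 0.0894 → 8.9 centimorgans.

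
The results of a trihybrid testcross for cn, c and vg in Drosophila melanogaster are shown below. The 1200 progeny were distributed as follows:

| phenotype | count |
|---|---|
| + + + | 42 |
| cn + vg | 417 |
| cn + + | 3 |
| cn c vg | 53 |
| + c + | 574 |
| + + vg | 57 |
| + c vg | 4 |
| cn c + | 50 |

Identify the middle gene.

vg

The two most frequent reciprocal classes, cn + vg and + c +, are the parental types, so the F1 was cn + vg / + c +.
The two rarest classes, cn + + and + c vg, are the double crossovers. Comparing them with the parentals, only the vg allele has switched, so vg is the middle locus and the order is c – vg – cn.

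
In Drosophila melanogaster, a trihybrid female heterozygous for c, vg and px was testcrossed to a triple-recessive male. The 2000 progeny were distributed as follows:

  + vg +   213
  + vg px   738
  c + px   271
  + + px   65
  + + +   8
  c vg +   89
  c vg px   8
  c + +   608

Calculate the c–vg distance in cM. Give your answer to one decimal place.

8.5 cM

The two most frequent reciprocal classes, + vg px and c + +, are the parental types, so the F1 was + vg px / c + +.
The two rarest classes, c vg px and + + +, are the double crossovers. Comparing them with the parentals, only the c allele has switched, so c is the middle locus and the order is vg – c – px.
Crossovers in the vg–c interval produce the single-crossover classes + + px and c vg + (65 + 89 = 154) plus the double crossovers (16).
RF(vg–c) = (154 + 16) / 2000 = 170/2000 = 0.0850 → 8.5 cM.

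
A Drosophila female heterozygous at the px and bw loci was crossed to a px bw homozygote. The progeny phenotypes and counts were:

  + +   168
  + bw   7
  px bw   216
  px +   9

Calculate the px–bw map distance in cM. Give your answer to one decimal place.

4.0 cM

The two most frequent classes, + + (168) and px bw (216), are the parental types, so the F1 was + + / px bw.
The recombinant classes are + bw and px +: 7 + 9 = 16.
Recombination frequency = 16/400 = 0.0400 ≈ 4.0%, i.e. 4.0 cM.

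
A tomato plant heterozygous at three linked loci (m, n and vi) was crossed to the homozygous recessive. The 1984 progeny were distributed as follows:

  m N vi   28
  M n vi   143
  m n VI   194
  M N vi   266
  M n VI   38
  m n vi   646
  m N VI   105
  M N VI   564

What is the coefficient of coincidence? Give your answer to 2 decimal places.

The two most frequent reciprocal classes, m n vi and M N VI, are the parental types, so the F1 was m n vi / M N VI.
The two rarest classes, m N vi and M n VI, are the double crossovers. Comparing them with the parentals, only the n allele has switched, so n is the middle locus and the order is vi – n – m.
vi–n: (460 + 66)/1984 = 0.2651; n–m: (248 + 66)/1984 = 0.1583.
Expected DCO frequency = 0.2651 × 0.1583 ≈ 0.04197; observed = 66/1984 ≈ 0.03327.
Coefficient of coincidence = 0.03327/0.04197 ≈ 0.79.

0.79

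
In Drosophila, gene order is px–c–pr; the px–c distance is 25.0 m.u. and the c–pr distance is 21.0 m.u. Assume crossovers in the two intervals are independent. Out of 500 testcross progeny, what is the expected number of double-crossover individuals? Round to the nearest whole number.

Map distances give recombination frequencies of 0.250 and 0.210 for the two intervals.
With no interference, expected double-crossover frequency = 0.250 × 0.210 = 0.05250.
Expected number = 0.05250 × 500 = 26.25 ≈ 26.

26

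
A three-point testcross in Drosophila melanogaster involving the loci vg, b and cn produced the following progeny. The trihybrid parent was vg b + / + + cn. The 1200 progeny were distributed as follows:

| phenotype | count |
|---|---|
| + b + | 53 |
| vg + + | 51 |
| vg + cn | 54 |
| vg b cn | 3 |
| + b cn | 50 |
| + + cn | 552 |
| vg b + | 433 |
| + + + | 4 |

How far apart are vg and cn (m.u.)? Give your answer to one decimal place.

The two rarest classes, vg b cn and + + +, are the double crossovers. Comparing them with the parentals, only the cn allele has switched, so cn is the middle locus and the order is vg – cn – b.
Crossovers in the vg–cn interval produce the single-crossover classes + b + and vg + cn (53 + 54 = 107) plus the double crossovers (7).
RF(vg–cn) = (107 + 7) / 1200 = 114/1200 = 0.0950 → 9.5 m.u.

9.5 m.u.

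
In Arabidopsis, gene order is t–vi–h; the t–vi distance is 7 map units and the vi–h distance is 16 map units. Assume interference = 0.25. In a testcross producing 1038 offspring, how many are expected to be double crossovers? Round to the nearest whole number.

Map distances give recombination frequencies of 0.070 and 0.160 for the two intervals.
With interference 0.25 (so coincidence = 0.75), expected double-crossover frequency = 0.070 × 0.160 × 0.75 = 0.00840.
Expected number = 0.00840 × 1038 = 8.72 ≈ 9.

9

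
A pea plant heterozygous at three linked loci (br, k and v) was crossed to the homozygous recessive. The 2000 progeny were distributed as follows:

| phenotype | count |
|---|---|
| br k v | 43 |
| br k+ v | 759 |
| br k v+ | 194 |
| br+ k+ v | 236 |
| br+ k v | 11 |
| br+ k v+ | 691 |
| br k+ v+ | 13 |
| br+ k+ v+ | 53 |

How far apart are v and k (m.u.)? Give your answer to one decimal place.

6.0 m.u.

The two most frequent reciprocal classes, br+ k v+ and br k+ v, are the parental types, so the F1 was br+ k v+ / br k+ v.
The two rarest classes, br+ k v and br k+ v+, are the double crossovers. Comparing them with the parentals, only the v allele has switched, so v is the middle locus and the order is br – v – k.
Crossovers in the v–k interval produce the single-crossover classes br+ k+ v+ and br k v (53 + 43 = 96) plus the double crossovers (24).
RF(v–k) = (96 + 24) / 2000 = 120/2000 = 0.0600 → 6.0 m.u.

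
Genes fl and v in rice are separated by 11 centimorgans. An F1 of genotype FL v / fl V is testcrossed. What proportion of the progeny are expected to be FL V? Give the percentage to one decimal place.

A map distance of 11 centimorgans corresponds to a recombination frequency of 0.110.
The F1 is FL v / fl V, so FL V is a recombinant gamete class with expected frequency r/2 = 0.110/2 = 0.0550.
That is 0.0550 = 5.5% of the progeny.

5.5%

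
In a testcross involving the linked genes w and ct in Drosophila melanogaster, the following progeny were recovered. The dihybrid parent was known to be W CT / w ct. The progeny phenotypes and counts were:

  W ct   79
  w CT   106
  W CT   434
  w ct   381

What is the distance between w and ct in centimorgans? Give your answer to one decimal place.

18.5 centimorgans

The recombinant classes are W ct and w CT: 79 + 106 = 185.
Recombination frequency = 185/1000 = 0.1850 ≈ 18.5%, i.e. 18.5 centimorgans.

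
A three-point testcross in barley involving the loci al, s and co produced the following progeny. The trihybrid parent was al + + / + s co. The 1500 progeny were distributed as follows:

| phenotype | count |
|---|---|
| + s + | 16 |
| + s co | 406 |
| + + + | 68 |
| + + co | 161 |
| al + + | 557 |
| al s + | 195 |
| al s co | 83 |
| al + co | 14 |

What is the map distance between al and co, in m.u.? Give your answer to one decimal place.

12.1 m.u.

The two rarest classes, al + co and + s +, are the double crossovers. Comparing them with the parentals, only the co allele has switched, so co is the middle locus and the order is al – co – s.
Crossovers in the al–co interval produce the single-crossover classes + + + and al s co (68 + 83 = 151) plus the double crossovers (30).
RF(al–co) = (151 + 30) / 1500 = 181/1500 = 0.1207 → 12.1 m.u.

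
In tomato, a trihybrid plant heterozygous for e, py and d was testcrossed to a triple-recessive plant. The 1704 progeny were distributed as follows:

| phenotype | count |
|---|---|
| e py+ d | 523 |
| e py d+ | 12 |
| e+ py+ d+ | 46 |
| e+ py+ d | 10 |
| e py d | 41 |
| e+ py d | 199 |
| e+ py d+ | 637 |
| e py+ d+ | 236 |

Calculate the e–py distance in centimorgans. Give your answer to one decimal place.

The two most frequent reciprocal classes, e py+ d and e+ py d+, are the parental types, so the F1 was e py+ d / e+ py d+.
The two rarest classes, e+ py+ d and e py d+, are the double crossovers. Comparing them with the parentals, only the e allele has switched, so e is the middle locus and the order is py – e – d.
Crossovers in the py–e interval produce the single-crossover classes e py d and e+ py+ d+ (41 + 46 = 87) plus the double crossovers (22).
RF(py–e) = (87 + 22) / 1704 = 109/1704 = 0.0640 → 6.4 centimorgans.

6.4 centimorgans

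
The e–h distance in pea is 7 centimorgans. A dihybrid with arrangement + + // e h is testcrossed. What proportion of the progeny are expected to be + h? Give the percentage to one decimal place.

A map distance of 7 centimorgans corresponds to a recombination frequency of 0.070.
The F1 is + + / e h, so + h is a recombinant gamete class with expected frequency r/2 = 0.070/2 = 0.0350.
That is 0.0350 = 3.5% of the progeny.

3.5%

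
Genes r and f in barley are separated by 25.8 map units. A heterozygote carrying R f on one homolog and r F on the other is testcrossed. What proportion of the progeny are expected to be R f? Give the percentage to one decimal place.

A map distance of 25.8 map units corresponds to a recombination frequency of 0.258.
The F1 is R f / r F, so R f is a parental gamete class with expected frequency (1 − r)/2 = 0.742/2 = 0.3710.
That is 0.3710 = 37.1% of the progeny.

37.1%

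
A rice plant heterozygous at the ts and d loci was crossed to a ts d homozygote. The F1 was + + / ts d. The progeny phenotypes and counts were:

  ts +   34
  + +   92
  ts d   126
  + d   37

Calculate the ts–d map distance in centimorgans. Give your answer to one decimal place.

The recombinant classes are + d and ts +: 37 + 34 = 71.
Recombination frequency = 71/289 = 0.2457 ≈ 24.6%, i.e. 24.6 centimorgans.

24.6 centimorgans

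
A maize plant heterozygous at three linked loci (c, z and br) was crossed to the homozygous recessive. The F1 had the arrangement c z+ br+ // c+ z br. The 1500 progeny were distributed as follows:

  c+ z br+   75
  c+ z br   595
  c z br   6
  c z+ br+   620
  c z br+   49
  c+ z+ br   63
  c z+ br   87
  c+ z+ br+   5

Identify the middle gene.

c

The two rarest classes, c+ z+ br+ and c z br, are the double crossovers. Comparing them with the parentals, only the c allele has switched, so c is the middle locus and the order is br – c – z.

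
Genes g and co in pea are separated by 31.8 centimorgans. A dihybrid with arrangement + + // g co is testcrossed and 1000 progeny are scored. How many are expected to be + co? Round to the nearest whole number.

159

A map distance of 31.8 centimorgans corresponds to a recombination frequency of 0.318.
The F1 is + + / g co, so + co is a recombinant gamete class with expected frequency r/2 = 0.318/2 = 0.1590.
Expected number = 0.1590 × 1000 = 159.00 ≈ 159.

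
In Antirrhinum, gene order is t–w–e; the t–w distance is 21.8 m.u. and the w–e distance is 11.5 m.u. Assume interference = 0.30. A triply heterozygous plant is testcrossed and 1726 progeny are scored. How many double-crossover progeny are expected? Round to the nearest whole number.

30

Map distances give recombination frequencies of 0.218 and 0.115 for the two intervals.
With interference 0.30 (so coincidence = 0.70), expected double-crossover frequency = 0.218 × 0.115 × 0.70 = 0.01755.
Expected number = 0.01755 × 1726 = 30.29 ≈ 30.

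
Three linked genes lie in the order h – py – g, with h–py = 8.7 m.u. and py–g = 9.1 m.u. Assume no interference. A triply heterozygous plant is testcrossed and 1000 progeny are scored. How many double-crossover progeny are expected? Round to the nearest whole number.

Map distances give recombination frequencies of 0.087 and 0.091 for the two intervals.
With no interference, expected double-crossover frequency = 0.087 × 0.091 = 0.00792.
Expected number = 0.00792 × 1000 = 7.92 ≈ 8.

8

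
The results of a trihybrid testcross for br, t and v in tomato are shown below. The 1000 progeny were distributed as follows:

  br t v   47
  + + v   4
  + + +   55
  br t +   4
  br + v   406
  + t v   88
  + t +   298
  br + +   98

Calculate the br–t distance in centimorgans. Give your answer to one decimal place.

11.0 centimorgans

The two most frequent reciprocal classes, + t + and br + v, are the parental types, so the F1 was + t + / br + v.
The two rarest classes, br t + and + + v, are the double crossovers. Comparing them with the parentals, only the br allele has switched, so br is the middle locus and the order is v – br – t.
Crossovers in the br–t interval produce the single-crossover classes + + + and br t v (55 + 47 = 102) plus the double crossovers (8).
RF(br–t) = (102 + 8) / 1000 = 110/1000 = 0.1100 → 11.0 centimorgans.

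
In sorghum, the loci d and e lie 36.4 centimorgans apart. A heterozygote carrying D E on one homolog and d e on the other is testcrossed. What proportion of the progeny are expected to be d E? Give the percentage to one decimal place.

A map distance of 36.4 centimorgans corresponds to a recombination frequency of 0.364.
The F1 is D E / d e, so d E is a recombinant gamete class with expected frequency r/2 = 0.364/2 = 0.1820.
That is 0.1820 = 18.2% of the progeny.

18.2%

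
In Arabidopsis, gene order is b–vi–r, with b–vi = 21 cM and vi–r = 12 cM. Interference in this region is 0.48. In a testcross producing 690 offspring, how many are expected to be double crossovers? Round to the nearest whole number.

9

Map distances give recombination frequencies of 0.210 and 0.120 for the two intervals.
With interference 0.48 (so coincidence = 0.52), expected double-crossover frequency = 0.210 × 0.120 × 0.52 = 0.01310.
Expected number = 0.01310 × 690 = 9.04 ≈ 9.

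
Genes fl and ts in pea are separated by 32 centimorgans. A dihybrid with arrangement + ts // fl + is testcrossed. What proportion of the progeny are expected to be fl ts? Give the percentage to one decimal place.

A map distance of 32 centimorgans corresponds to a recombination frequency of 0.320.
The F1 is + ts / fl +, so fl ts is a recombinant gamete class with expected frequency r/2 = 0.320/2 = 0.1600.
That is 0.1600 = 16.0% of the progeny.

16.0%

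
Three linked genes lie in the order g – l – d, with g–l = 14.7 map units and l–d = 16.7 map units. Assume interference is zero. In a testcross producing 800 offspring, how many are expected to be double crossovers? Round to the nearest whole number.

Map distances give recombination frequencies of 0.147 and 0.167 for the two intervals.
With no interference, expected double-crossover frequency = 0.147 × 0.167 = 0.02455.
Expected number = 0.02455 × 800 = 19.64 ≈ 20.

20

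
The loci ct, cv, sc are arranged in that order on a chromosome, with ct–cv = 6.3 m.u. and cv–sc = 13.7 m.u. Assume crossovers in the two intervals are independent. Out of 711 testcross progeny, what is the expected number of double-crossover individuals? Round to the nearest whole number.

Map distances give recombination frequencies of 0.063 and 0.137 for the two intervals.
With no interference, expected double-crossover frequency = 0.063 × 0.137 = 0.00863.
Expected number = 0.00863 × 711 = 6.14 ≈ 6.

6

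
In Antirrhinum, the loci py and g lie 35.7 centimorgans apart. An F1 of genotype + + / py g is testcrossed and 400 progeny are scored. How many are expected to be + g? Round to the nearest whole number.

A map distance of 35.7 centimorgans corresponds to a recombination frequency of 0.357.
The F1 is + + / py g, so + g is a recombinant gamete class with expected frequency r/2 = 0.357/2 = 0.1785.
Expected number = 0.1785 × 400 = 71.40 ≈ 71.

71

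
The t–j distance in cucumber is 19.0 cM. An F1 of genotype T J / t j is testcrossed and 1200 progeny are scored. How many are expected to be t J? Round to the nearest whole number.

114

A map distance of 19.0 cM corresponds to a recombination frequency of 0.190.
The F1 is T J / t j, so t J is a recombinant gamete class with expected frequency r/2 = 0.190/2 = 0.0950.
Expected number = 0.0950 × 1200 = 114.00 ≈ 114.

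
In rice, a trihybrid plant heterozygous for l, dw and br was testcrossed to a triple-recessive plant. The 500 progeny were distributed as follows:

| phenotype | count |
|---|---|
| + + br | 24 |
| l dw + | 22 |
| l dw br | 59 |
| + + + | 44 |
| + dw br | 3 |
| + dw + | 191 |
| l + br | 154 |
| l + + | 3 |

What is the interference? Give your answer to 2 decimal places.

0.47

The two most frequent reciprocal classes, + dw + and l + br, are the parental types, so the F1 was + dw + / l + br.
The two rarest classes, + dw br and l + +, are the double crossovers. Comparing them with the parentals, only the br allele has switched, so br is the middle locus and the order is l – br – dw.
l–br: (46 + 6)/500 = 0.1040; br–dw: (103 + 6)/500 = 0.2180.
Expected DCO frequency = 0.1040 × 0.2180 ≈ 0.02267; observed = 6/500 ≈ 0.01200.
Coefficient of coincidence = 0.01200/0.02267 ≈ 0.53; interference = 1 − 0.53 = 0.47.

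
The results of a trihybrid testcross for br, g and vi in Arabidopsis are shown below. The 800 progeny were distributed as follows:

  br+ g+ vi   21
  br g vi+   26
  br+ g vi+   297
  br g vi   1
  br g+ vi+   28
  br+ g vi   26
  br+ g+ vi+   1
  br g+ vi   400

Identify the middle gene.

g

The two most frequent reciprocal classes, br g+ vi and br+ g vi+, are the parental types, so the F1 was br g+ vi / br+ g vi+.
The two rarest classes, br g vi and br+ g+ vi+, are the double crossovers. Comparing them with the parentals, only the g allele has switched, so g is the middle locus and the order is vi – g – br.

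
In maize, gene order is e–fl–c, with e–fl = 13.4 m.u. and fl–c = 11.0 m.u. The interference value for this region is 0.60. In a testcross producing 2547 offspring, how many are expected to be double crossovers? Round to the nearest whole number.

15

Map distances give recombination frequencies of 0.134 and 0.110 for the two intervals.
With interference 0.60 (so coincidence = 0.40), expected double-crossover frequency = 0.134 × 0.110 × 0.40 = 0.00590.
Expected number = 0.00590 × 2547 = 15.02 ≈ 15.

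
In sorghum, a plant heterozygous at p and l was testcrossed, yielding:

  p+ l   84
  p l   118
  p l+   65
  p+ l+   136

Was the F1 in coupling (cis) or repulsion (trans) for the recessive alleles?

The two most frequent classes are p+ l+ (136) and p l (118); these are the parental (non-recombinant) types.
So the F1 carried p+ l+ on one chromosome and p l on the other — the recessive alleles are on the same chromosome (cis / coupling).

cis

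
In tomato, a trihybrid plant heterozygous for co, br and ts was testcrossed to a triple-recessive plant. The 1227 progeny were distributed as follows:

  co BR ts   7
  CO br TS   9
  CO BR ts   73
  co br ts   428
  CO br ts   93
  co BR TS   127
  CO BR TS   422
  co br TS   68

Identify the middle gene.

br

The two most frequent reciprocal classes, co br ts and CO BR TS, are the parental types, so the F1 was co br ts / CO BR TS.
The two rarest classes, co BR ts and CO br TS, are the double crossovers. Comparing them with the parentals, only the br allele has switched, so br is the middle locus and the order is ts – br – co.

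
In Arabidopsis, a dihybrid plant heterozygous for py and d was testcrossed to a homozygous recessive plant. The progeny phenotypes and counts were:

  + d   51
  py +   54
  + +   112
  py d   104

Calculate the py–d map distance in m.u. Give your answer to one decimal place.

The two most frequent classes, + + (112) and py d (104), are the parental types, so the F1 was + + / py d.
The recombinant classes are + d and py +: 51 + 54 = 105.
Recombination frequency = 105/321 = 0.3271 ≈ 32.7%, i.e. 32.7 m.u.

32.7 m.u.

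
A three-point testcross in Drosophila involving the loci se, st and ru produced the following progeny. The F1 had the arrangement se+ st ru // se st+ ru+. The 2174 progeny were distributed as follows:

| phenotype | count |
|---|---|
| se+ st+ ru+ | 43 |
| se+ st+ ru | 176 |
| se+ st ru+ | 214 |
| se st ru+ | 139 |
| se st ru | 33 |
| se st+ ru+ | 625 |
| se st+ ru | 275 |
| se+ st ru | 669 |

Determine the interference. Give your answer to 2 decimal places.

0.25

The two rarest classes, se st ru and se+ st+ ru+, are the double crossovers. Comparing them with the parentals, only the se allele has switched, so se is the middle locus and the order is ru – se – st.
ru–se: (489 + 76)/2174 = 0.2599; se–st: (315 + 76)/2174 = 0.1799.
Expected DCO frequency = 0.2599 × 0.1799 ≈ 0.04676; observed = 76/2174 ≈ 0.03496.
Coefficient of coincidence = 0.03496/0.04676 ≈ 0.75; interference = 1 − 0.75 = 0.25.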